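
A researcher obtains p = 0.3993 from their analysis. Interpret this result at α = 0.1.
Since p = 0.3993 > α = 0.1, fail to reject H₀.
There is insufficient evidence to reject the null hypothesis; the result is not statistically significant at the 0.1 level.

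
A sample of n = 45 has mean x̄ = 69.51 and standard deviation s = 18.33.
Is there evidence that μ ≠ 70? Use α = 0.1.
One-sample t-test:
H₀: μ = 70
H₁: μ ≠ 70
df = n - 1 = 44
t = (x̄ - μ₀) / (s/√n) = (69.51 - 70) / (18.33/√45) = -0.179
p-value = 0.8585

Since p-value > α = 0.1, we fail to reject H₀.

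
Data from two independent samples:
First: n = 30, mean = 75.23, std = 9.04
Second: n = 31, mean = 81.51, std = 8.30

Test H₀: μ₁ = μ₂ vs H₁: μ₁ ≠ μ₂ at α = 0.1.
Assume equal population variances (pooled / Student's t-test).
Student's two-sample t-test (equal variances):
H₀: μ₁ = μ₂
H₁: μ₁ ≠ μ₂
df = n₁ + n₂ - 2 = 59
Pooled variance s_p² = [(n₁-1)s₁² + (n₂-1)s₂²] / (n₁ + n₂ - 2) = [(29)(9.04²) + (30)(8.30²)] / 59 = 75.1971
SE = √(s_p²(1/n₁ + 1/n₂)) = √(75.1971 × (1/30 + 1/31)) = 2.2209
t = (x̄₁ - x̄₂) / SE = (75.23 - 81.51) / 2.2209 = -6.28 / 2.2209 = -2.828
p-value = 0.0064

Since p-value < α = 0.1, we reject H₀.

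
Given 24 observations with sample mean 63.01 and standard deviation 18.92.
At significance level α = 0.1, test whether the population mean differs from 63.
One-sample t-test:
H₀: μ = 63
H₁: μ ≠ 63
df = n - 1 = 23
t = (x̄ - μ₀) / (s/√n) = (63.01 - 63) / (18.92/√24) = 0.003
p-value = 0.9980

Since p-value > α = 0.1, we fail to reject H₀.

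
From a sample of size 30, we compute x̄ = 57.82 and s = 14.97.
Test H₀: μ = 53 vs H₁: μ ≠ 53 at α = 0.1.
One-sample t-test:
H₀: μ = 53
H₁: μ ≠ 53
df = n - 1 = 29
t = (x̄ - μ₀) / (s/√n) = (57.82 - 53) / (14.97/√30) = 1.764
p-value = 0.0883

Since p-value < α = 0.1, we reject H₀.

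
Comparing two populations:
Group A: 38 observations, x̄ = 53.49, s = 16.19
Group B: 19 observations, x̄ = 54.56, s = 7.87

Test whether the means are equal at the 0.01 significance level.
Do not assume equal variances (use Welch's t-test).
Welch's two-sample t-test:
H₀: μ₁ = μ₂
H₁: μ₁ ≠ μ₂
s₁²/n₁ = 16.19²/38 = 6.8978,  s₂²/n₂ = 7.87²/19 = 3.2598
SE = √(s₁²/n₁ + s₂²/n₂) = √(6.8978 + 3.2598) = 3.1871
df (Welch-Satterthwaite) = (s₁²/n₁ + s₂²/n₂)² / [(s₁²/n₁)²/(n₁-1) + (s₂²/n₂)²/(n₂-1)] ≈ 54.99
t = (x̄₁ - x̄₂) / SE = (53.49 - 54.56) / 3.1871 = -1.07 / 3.1871 = -0.336
p-value = 0.7384

Since p-value > α = 0.01, we fail to reject H₀.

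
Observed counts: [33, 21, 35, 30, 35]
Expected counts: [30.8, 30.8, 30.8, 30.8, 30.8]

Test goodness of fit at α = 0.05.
Chi-square goodness of fit test:
H₀: observed counts match expected distribution
H₁: observed counts differ from expected distribution
df = k - 1 = 4
χ² = Σ(O - E)²/E
   = (33 - 30.8)²/30.8 + (21 - 30.8)²/30.8 + (35 - 30.8)²/30.8 + (30 - 30.8)²/30.8 + (35 - 30.8)²/30.8
   = 0.157 + 3.118 + 0.573 + 0.021 + 0.573
   = 4.44
p-value = 0.3495

Since p-value > α = 0.05, we fail to reject H₀.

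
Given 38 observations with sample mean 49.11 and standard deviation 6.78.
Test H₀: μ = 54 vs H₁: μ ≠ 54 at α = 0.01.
One-sample t-test:
H₀: μ = 54
H₁: μ ≠ 54
df = n - 1 = 37
t = (x̄ - μ₀) / (s/√n) = (49.11 - 54) / (6.78/√38) = -4.446
p-value = 0.0001

Since p-value < α = 0.01, we reject H₀.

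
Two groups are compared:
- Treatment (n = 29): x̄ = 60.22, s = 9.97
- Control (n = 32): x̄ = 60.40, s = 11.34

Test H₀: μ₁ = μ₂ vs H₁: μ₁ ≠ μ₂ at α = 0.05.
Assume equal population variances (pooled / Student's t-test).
Student's two-sample t-test (equal variances):
H₀: μ₁ = μ₂
H₁: μ₁ ≠ μ₂
df = n₁ + n₂ - 2 = 59
Pooled variance s_p² = [(n₁-1)s₁² + (n₂-1)s₂²] / (n₁ + n₂ - 2) = [(28)(9.97²) + (31)(11.34²)] / 59 = 114.7405
SE = √(s_p²(1/n₁ + 1/n₂)) = √(114.7405 × (1/29 + 1/32)) = 2.7463
t = (x̄₁ - x̄₂) / SE = (60.22 - 60.40) / 2.7463 = -0.18 / 2.7463 = -0.066
p-value = 0.9480

Since p-value > α = 0.05, we fail to reject H₀.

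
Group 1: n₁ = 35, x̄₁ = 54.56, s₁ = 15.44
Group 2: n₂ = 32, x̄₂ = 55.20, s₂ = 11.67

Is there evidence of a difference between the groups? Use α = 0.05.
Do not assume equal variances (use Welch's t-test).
Welch's two-sample t-test:
H₀: μ₁ = μ₂
H₁: μ₁ ≠ μ₂
s₁²/n₁ = 15.44²/35 = 6.8112,  s₂²/n₂ = 11.67²/32 = 4.2559
SE = √(s₁²/n₁ + s₂²/n₂) = √(6.8112 + 4.2559) = 3.3267
df (Welch-Satterthwaite) = (s₁²/n₁ + s₂²/n₂)² / [(s₁²/n₁)²/(n₁-1) + (s₂²/n₂)²/(n₂-1)] ≈ 62.85
t = (x̄₁ - x̄₂) / SE = (54.56 - 55.20) / 3.3267 = -0.64 / 3.3267 = -0.192
p-value = 0.8481

Since p-value > α = 0.05, we fail to reject H₀.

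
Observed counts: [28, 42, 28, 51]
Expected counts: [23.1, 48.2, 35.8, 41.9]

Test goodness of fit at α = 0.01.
Chi-square goodness of fit test:
H₀: observed counts match expected distribution
H₁: observed counts differ from expected distribution
df = k - 1 = 3
χ² = Σ(O - E)²/E
   = (28 - 23.1)²/23.1 + (42 - 48.2)²/48.2 + (28 - 35.8)²/35.8 + (51 - 41.9)²/41.9
   = 1.039 + 0.798 + 1.699 + 1.976
   = 5.51
p-value = 0.1379

Since p-value > α = 0.01, we fail to reject H₀.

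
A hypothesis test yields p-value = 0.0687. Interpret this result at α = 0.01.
Since p = 0.0687 > α = 0.01, fail to reject H₀.
There is insufficient evidence to reject the null hypothesis; the result is not statistically significant at the 0.01 level.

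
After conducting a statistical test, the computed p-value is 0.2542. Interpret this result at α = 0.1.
Since p = 0.2542 > α = 0.1, fail to reject H₀.
There is insufficient evidence to reject the null hypothesis; the result is not statistically significant at the 0.1 level.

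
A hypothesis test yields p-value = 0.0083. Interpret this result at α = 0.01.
Since p = 0.0083 < α = 0.01, reject H₀.
There is sufficient evidence to reject the null hypothesis; the result is statistically significant at the 0.01 level.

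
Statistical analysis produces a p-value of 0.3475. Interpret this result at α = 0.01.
Since p = 0.3475 > α = 0.01, fail to reject H₀.
There is insufficient evidence to reject the null hypothesis; the result is not statistically significant at the 0.01 level.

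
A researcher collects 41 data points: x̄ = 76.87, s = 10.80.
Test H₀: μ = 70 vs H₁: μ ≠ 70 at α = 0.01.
One-sample t-test:
H₀: μ = 70
H₁: μ ≠ 70
df = n - 1 = 40
t = (x̄ - μ₀) / (s/√n) = (76.87 - 70) / (10.80/√41) = 4.073
p-value = 0.0002

Since p-value < α = 0.01, we reject H₀.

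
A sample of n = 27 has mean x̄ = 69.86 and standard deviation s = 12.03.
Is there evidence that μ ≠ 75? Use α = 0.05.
One-sample t-test:
H₀: μ = 75
H₁: μ ≠ 75
df = n - 1 = 26
t = (x̄ - μ₀) / (s/√n) = (69.86 - 75) / (12.03/√27) = -2.220
p-value = 0.0353

Since p-value < α = 0.05, we reject H₀.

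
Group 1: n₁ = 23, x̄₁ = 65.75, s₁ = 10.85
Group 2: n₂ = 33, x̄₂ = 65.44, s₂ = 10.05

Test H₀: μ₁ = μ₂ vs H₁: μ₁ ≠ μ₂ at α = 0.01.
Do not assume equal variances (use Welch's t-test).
Welch's two-sample t-test:
H₀: μ₁ = μ₂
H₁: μ₁ ≠ μ₂
s₁²/n₁ = 10.85²/23 = 5.1184,  s₂²/n₂ = 10.05²/33 = 3.0607
SE = √(s₁²/n₁ + s₂²/n₂) = √(5.1184 + 3.0607) = 2.8599
df (Welch-Satterthwaite) = (s₁²/n₁ + s₂²/n₂)² / [(s₁²/n₁)²/(n₁-1) + (s₂²/n₂)²/(n₂-1)] ≈ 45.09
t = (x̄₁ - x̄₂) / SE = (65.75 - 65.44) / 2.8599 = 0.31 / 2.8599 = 0.108
p-value = 0.9142

Since p-value > α = 0.01, we fail to reject H₀.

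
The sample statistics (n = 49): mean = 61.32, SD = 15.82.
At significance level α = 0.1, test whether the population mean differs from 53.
One-sample t-test:
H₀: μ = 53
H₁: μ ≠ 53
df = n - 1 = 48
t = (x̄ - μ₀) / (s/√n) = (61.32 - 53) / (15.82/√49) = 3.681
p-value = 0.0006

Since p-value < α = 0.1, we reject H₀.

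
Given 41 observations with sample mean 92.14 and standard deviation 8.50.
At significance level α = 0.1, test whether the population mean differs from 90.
One-sample t-test:
H₀: μ = 90
H₁: μ ≠ 90
df = n - 1 = 40
t = (x̄ - μ₀) / (s/√n) = (92.14 - 90) / (8.50/√41) = 1.612
p-value = 0.1148

Since p-value > α = 0.1, we fail to reject H₀.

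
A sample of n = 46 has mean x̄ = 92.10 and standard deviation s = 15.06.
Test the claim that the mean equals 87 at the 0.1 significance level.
One-sample t-test:
H₀: μ = 87
H₁: μ ≠ 87
df = n - 1 = 45
t = (x̄ - μ₀) / (s/√n) = (92.10 - 87) / (15.06/√46) = 2.297
p-value = 0.0263

Since p-value < α = 0.1, we reject H₀.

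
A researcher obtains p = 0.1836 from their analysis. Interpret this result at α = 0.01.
Since p = 0.1836 > α = 0.01, fail to reject H₀.
There is insufficient evidence to reject the null hypothesis; the result is not statistically significant at the 0.01 level.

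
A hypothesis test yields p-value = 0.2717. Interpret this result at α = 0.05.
Since p = 0.2717 > α = 0.05, fail to reject H₀.
There is insufficient evidence to reject the null hypothesis; the result is not statistically significant at the 0.05 level.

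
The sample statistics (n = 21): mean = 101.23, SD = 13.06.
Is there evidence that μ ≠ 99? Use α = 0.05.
One-sample t-test:
H₀: μ = 99
H₁: μ ≠ 99
df = n - 1 = 20
t = (x̄ - μ₀) / (s/√n) = (101.23 - 99) / (13.06/√21) = 0.782
p-value = 0.4431

Since p-value > α = 0.05, we fail to reject H₀.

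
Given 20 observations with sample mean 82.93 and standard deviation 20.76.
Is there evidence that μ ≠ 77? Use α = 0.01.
One-sample t-test:
H₀: μ = 77
H₁: μ ≠ 77
df = n - 1 = 19
t = (x̄ - μ₀) / (s/√n) = (82.93 - 77) / (20.76/√20) = 1.277
p-value = 0.2168

Since p-value > α = 0.01, we fail to reject H₀.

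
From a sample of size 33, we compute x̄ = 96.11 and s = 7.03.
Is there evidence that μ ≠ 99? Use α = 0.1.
One-sample t-test:
H₀: μ = 99
H₁: μ ≠ 99
df = n - 1 = 32
t = (x̄ - μ₀) / (s/√n) = (96.11 - 99) / (7.03/√33) = -2.362
p-value = 0.0245

Since p-value < α = 0.1, we reject H₀.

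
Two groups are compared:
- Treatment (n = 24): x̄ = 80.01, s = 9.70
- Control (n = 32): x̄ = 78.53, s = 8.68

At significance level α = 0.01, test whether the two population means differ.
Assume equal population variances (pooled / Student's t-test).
Student's two-sample t-test (equal variances):
H₀: μ₁ = μ₂
H₁: μ₁ ≠ μ₂
df = n₁ + n₂ - 2 = 54
Pooled variance s_p² = [(n₁-1)s₁² + (n₂-1)s₂²] / (n₁ + n₂ - 2) = [(23)(9.70²) + (31)(8.68²)] / 54 = 83.3275
SE = √(s_p²(1/n₁ + 1/n₂)) = √(83.3275 × (1/24 + 1/32)) = 2.4649
t = (x̄₁ - x̄₂) / SE = (80.01 - 78.53) / 2.4649 = 1.48 / 2.4649 = 0.600
p-value = 0.5507

Since p-value > α = 0.01, we fail to reject H₀.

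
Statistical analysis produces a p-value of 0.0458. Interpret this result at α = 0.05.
Since p = 0.0458 < α = 0.05, reject H₀.
There is sufficient evidence to reject the null hypothesis; the result is statistically significant at the 0.05 level.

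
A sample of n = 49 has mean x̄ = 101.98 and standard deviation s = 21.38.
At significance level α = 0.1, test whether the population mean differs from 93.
One-sample t-test:
H₀: μ = 93
H₁: μ ≠ 93
df = n - 1 = 48
t = (x̄ - μ₀) / (s/√n) = (101.98 - 93) / (21.38/√49) = 2.940
p-value = 0.0050

Since p-value < α = 0.1, we reject H₀.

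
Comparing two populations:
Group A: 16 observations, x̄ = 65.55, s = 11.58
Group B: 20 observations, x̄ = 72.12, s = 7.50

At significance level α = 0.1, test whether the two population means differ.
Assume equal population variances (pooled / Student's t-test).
Student's two-sample t-test (equal variances):
H₀: μ₁ = μ₂
H₁: μ₁ ≠ μ₂
df = n₁ + n₂ - 2 = 34
Pooled variance s_p² = [(n₁-1)s₁² + (n₂-1)s₂²] / (n₁ + n₂ - 2) = [(15)(11.58²) + (19)(7.50²)] / 34 = 90.5940
SE = √(s_p²(1/n₁ + 1/n₂)) = √(90.5940 × (1/16 + 1/20)) = 3.1925
t = (x̄₁ - x̄₂) / SE = (65.55 - 72.12) / 3.1925 = -6.57 / 3.1925 = -2.058
p-value = 0.0473

Since p-value < α = 0.1, we reject H₀.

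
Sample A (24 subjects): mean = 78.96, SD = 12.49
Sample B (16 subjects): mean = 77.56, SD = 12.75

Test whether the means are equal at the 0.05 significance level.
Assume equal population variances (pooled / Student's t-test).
Student's two-sample t-test (equal variances):
H₀: μ₁ = μ₂
H₁: μ₁ ≠ μ₂
df = n₁ + n₂ - 2 = 38
Pooled variance s_p² = [(n₁-1)s₁² + (n₂-1)s₂²] / (n₁ + n₂ - 2) = [(23)(12.49²) + (15)(12.75²)] / 38 = 158.5905
SE = √(s_p²(1/n₁ + 1/n₂)) = √(158.5905 × (1/24 + 1/16)) = 4.0645
t = (x̄₁ - x̄₂) / SE = (78.96 - 77.56) / 4.0645 = 1.40 / 4.0645 = 0.344
p-value = 0.7324

Since p-value > α = 0.05, we fail to reject H₀.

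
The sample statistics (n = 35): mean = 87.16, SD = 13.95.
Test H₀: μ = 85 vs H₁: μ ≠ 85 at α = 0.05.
One-sample t-test:
H₀: μ = 85
H₁: μ ≠ 85
df = n - 1 = 34
t = (x̄ - μ₀) / (s/√n) = (87.16 - 85) / (13.95/√35) = 0.916
p-value = 0.3661

Since p-value > α = 0.05, we fail to reject H₀.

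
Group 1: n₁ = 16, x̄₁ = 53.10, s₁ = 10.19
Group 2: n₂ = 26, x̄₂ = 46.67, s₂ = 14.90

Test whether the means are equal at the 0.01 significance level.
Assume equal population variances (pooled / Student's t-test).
Student's two-sample t-test (equal variances):
H₀: μ₁ = μ₂
H₁: μ₁ ≠ μ₂
df = n₁ + n₂ - 2 = 40
Pooled variance s_p² = [(n₁-1)s₁² + (n₂-1)s₂²] / (n₁ + n₂ - 2) = [(15)(10.19²) + (25)(14.90²)] / 40 = 177.6948
SE = √(s_p²(1/n₁ + 1/n₂)) = √(177.6948 × (1/16 + 1/26)) = 4.2356
t = (x̄₁ - x̄₂) / SE = (53.10 - 46.67) / 4.2356 = 6.43 / 4.2356 = 1.518
p-value = 0.1369

Since p-value > α = 0.01, we fail to reject H₀.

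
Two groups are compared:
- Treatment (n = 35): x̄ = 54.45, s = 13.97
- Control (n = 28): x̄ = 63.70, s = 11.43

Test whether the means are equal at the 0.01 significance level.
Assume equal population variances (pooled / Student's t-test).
Student's two-sample t-test (equal variances):
H₀: μ₁ = μ₂
H₁: μ₁ ≠ μ₂
df = n₁ + n₂ - 2 = 61
Pooled variance s_p² = [(n₁-1)s₁² + (n₂-1)s₂²] / (n₁ + n₂ - 2) = [(34)(13.97²) + (27)(11.43²)] / 61 = 166.6046
SE = √(s_p²(1/n₁ + 1/n₂)) = √(166.6046 × (1/35 + 1/28)) = 3.2727
t = (x̄₁ - x̄₂) / SE = (54.45 - 63.70) / 3.2727 = -9.25 / 3.2727 = -2.826
p-value = 0.0064

Since p-value < α = 0.01, we reject H₀.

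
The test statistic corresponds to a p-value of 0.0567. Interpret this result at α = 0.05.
Since p = 0.0567 > α = 0.05, fail to reject H₀.
There is insufficient evidence to reject the null hypothesis; the result is not statistically significant at the 0.05 level.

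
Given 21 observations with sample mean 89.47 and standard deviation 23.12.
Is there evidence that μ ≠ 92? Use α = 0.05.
One-sample t-test:
H₀: μ = 92
H₁: μ ≠ 92
df = n - 1 = 20
t = (x̄ - μ₀) / (s/√n) = (89.47 - 92) / (23.12/√21) = -0.501
p-value = 0.6215

Since p-value > α = 0.05, we fail to reject H₀.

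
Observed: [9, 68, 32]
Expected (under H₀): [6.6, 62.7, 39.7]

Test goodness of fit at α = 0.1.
Chi-square goodness of fit test:
H₀: observed counts match expected distribution
H₁: observed counts differ from expected distribution
df = k - 1 = 2
χ² = Σ(O - E)²/E
   = (9 - 6.6)²/6.6 + (68 - 62.7)²/62.7 + (32 - 39.7)²/39.7
   = 0.873 + 0.448 + 1.493
   = 2.81
p-value = 0.2449

Since p-value > α = 0.1, we fail to reject H₀.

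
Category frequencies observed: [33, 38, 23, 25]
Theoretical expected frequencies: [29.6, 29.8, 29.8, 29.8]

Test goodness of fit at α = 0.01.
Chi-square goodness of fit test:
H₀: observed counts match expected distribution
H₁: observed counts differ from expected distribution
df = k - 1 = 3
χ² = Σ(O - E)²/E
   = (33 - 29.6)²/29.6 + (38 - 29.8)²/29.8 + (23 - 29.8)²/29.8 + (25 - 29.8)²/29.8
   = 0.391 + 2.256 + 1.552 + 0.773
   = 4.97
p-value = 0.1739

Since p-value > α = 0.01, we fail to reject H₀.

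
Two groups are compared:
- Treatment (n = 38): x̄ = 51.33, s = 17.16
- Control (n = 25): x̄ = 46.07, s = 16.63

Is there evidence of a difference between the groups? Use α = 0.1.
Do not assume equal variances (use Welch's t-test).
Welch's two-sample t-test:
H₀: μ₁ = μ₂
H₁: μ₁ ≠ μ₂
s₁²/n₁ = 17.16²/38 = 7.7491,  s₂²/n₂ = 16.63²/25 = 11.0623
SE = √(s₁²/n₁ + s₂²/n₂) = √(7.7491 + 11.0623) = 4.3372
df (Welch-Satterthwaite) = (s₁²/n₁ + s₂²/n₂)² / [(s₁²/n₁)²/(n₁-1) + (s₂²/n₂)²/(n₂-1)] ≈ 52.64
t = (x̄₁ - x̄₂) / SE = (51.33 - 46.07) / 4.3372 = 5.26 / 4.3372 = 1.213
p-value = 0.2306

Since p-value > α = 0.1, we fail to reject H₀.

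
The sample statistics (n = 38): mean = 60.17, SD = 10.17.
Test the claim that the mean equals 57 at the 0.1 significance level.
One-sample t-test:
H₀: μ = 57
H₁: μ ≠ 57
df = n - 1 = 37
t = (x̄ - μ₀) / (s/√n) = (60.17 - 57) / (10.17/√38) = 1.921
p-value = 0.0624

Since p-value < α = 0.1, we reject H₀.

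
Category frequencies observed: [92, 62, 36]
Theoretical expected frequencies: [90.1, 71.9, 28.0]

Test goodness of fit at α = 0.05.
Chi-square goodness of fit test:
H₀: observed counts match expected distribution
H₁: observed counts differ from expected distribution
df = k - 1 = 2
χ² = Σ(O - E)²/E
   = (92 - 90.1)²/90.1 + (62 - 71.9)²/71.9 + (36 - 28.0)²/28.0
   = 0.040 + 1.363 + 2.286
   = 3.69
p-value = 0.1581

Since p-value > α = 0.05, we fail to reject H₀.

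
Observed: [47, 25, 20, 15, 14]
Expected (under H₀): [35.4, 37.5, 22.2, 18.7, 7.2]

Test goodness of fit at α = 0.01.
Chi-square goodness of fit test:
H₀: observed counts match expected distribution
H₁: observed counts differ from expected distribution
df = k - 1 = 4
χ² = Σ(O - E)²/E
   = (47 - 35.4)²/35.4 + (25 - 37.5)²/37.5 + (20 - 22.2)²/22.2 + (15 - 18.7)²/18.7 + (14 - 7.2)²/7.2
   = 3.801 + 4.167 + 0.218 + 0.732 + 6.422
   = 15.34
p-value = 0.0040

Since p-value < α = 0.01, we reject H₀.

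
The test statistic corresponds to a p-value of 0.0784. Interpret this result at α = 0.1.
Since p = 0.0784 < α = 0.1, reject H₀.
There is sufficient evidence to reject the null hypothesis; the result is statistically significant at the 0.1 level.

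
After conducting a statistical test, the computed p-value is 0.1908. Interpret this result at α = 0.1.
Since p = 0.1908 > α = 0.1, fail to reject H₀.
There is insufficient evidence to reject the null hypothesis; the result is not statistically significant at the 0.1 level.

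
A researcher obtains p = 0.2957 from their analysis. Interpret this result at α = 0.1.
Since p = 0.2957 > α = 0.1, fail to reject H₀.
There is insufficient evidence to reject the null hypothesis; the result is not statistically significant at the 0.1 level.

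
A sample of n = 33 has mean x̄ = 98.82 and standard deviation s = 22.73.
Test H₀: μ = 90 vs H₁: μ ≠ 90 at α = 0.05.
One-sample t-test:
H₀: μ = 90
H₁: μ ≠ 90
df = n - 1 = 32
t = (x̄ - μ₀) / (s/√n) = (98.82 - 90) / (22.73/√33) = 2.229
p-value = 0.0330

Since p-value < α = 0.05, we reject H₀.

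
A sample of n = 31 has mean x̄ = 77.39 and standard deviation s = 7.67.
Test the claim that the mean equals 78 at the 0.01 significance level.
One-sample t-test:
H₀: μ = 78
H₁: μ ≠ 78
df = n - 1 = 30
t = (x̄ - μ₀) / (s/√n) = (77.39 - 78) / (7.67/√31) = -0.443
p-value = 0.6611

Since p-value > α = 0.01, we fail to reject H₀.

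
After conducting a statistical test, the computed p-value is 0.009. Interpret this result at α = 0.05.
Since p = 0.009 < α = 0.05, reject H₀.
There is sufficient evidence to reject the null hypothesis; the result is statistically significant at the 0.05 level.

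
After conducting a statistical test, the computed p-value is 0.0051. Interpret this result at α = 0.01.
Since p = 0.0051 < α = 0.01, reject H₀.
There is sufficient evidence to reject the null hypothesis; the result is statistically significant at the 0.01 level.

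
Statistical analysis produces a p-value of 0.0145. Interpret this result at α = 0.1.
Since p = 0.0145 < α = 0.1, reject H₀.
There is sufficient evidence to reject the null hypothesis; the result is statistically significant at the 0.1 level.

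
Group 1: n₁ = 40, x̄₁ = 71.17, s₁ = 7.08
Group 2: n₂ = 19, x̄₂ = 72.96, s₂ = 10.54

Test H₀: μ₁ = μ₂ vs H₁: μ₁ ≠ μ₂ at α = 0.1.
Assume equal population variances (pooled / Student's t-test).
Student's two-sample t-test (equal variances):
H₀: μ₁ = μ₂
H₁: μ₁ ≠ μ₂
df = n₁ + n₂ - 2 = 57
Pooled variance s_p² = [(n₁-1)s₁² + (n₂-1)s₂²] / (n₁ + n₂ - 2) = [(39)(7.08²) + (18)(10.54²)] / 57 = 69.3786
SE = √(s_p²(1/n₁ + 1/n₂)) = √(69.3786 × (1/40 + 1/19)) = 2.3208
t = (x̄₁ - x̄₂) / SE = (71.17 - 72.96) / 2.3208 = -1.79 / 2.3208 = -0.771
p-value = 0.4437

Since p-value > α = 0.1, we fail to reject H₀.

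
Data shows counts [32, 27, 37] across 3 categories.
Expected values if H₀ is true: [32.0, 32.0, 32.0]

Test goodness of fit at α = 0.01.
Chi-square goodness of fit test:
H₀: observed counts match expected distribution
H₁: observed counts differ from expected distribution
df = k - 1 = 2
χ² = Σ(O - E)²/E
   = (32 - 32.0)²/32.0 + (27 - 32.0)²/32.0 + (37 - 32.0)²/32.0
   = 0.000 + 0.781 + 0.781
   = 1.56
p-value = 0.4578

Since p-value > α = 0.01, we fail to reject H₀.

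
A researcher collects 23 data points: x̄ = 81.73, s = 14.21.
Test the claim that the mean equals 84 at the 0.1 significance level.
One-sample t-test:
H₀: μ = 84
H₁: μ ≠ 84
df = n - 1 = 22
t = (x̄ - μ₀) / (s/√n) = (81.73 - 84) / (14.21/√23) = -0.766
p-value = 0.4517

Since p-value > α = 0.1, we fail to reject H₀.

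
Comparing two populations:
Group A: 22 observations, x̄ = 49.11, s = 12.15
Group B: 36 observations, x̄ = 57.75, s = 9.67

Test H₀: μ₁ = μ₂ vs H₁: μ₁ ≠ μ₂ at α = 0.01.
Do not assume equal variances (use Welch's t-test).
Welch's two-sample t-test:
H₀: μ₁ = μ₂
H₁: μ₁ ≠ μ₂
s₁²/n₁ = 12.15²/22 = 6.7101,  s₂²/n₂ = 9.67²/36 = 2.5975
SE = √(s₁²/n₁ + s₂²/n₂) = √(6.7101 + 2.5975) = 3.0508
df (Welch-Satterthwaite) = (s₁²/n₁ + s₂²/n₂)² / [(s₁²/n₁)²/(n₁-1) + (s₂²/n₂)²/(n₂-1)] ≈ 37.07
t = (x̄₁ - x̄₂) / SE = (49.11 - 57.75) / 3.0508 = -8.64 / 3.0508 = -2.832
p-value = 0.0074

Since p-value < α = 0.01, we reject H₀.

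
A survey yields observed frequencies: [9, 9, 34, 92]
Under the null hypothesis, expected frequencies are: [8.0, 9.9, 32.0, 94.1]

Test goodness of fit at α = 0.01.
Chi-square goodness of fit test:
H₀: observed counts match expected distribution
H₁: observed counts differ from expected distribution
df = k - 1 = 3
χ² = Σ(O - E)²/E
   = (9 - 8.0)²/8.0 + (9 - 9.9)²/9.9 + (34 - 32.0)²/32.0 + (92 - 94.1)²/94.1
   = 0.125 + 0.082 + 0.125 + 0.047
   = 0.38
p-value = 0.9446

Since p-value > α = 0.01, we fail to reject H₀.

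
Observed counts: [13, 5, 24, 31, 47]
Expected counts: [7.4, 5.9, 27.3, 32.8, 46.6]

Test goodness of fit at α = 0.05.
Chi-square goodness of fit test:
H₀: observed counts match expected distribution
H₁: observed counts differ from expected distribution
df = k - 1 = 4
χ² = Σ(O - E)²/E
   = (13 - 7.4)²/7.4 + (5 - 5.9)²/5.9 + (24 - 27.3)²/27.3 + (31 - 32.8)²/32.8 + (47 - 46.6)²/46.6
   = 4.238 + 0.137 + 0.399 + 0.099 + 0.003
   = 4.88
p-value = 0.3002

Since p-value > α = 0.05, we fail to reject H₀.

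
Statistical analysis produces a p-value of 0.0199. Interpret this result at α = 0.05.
Since p = 0.0199 < α = 0.05, reject H₀.
There is sufficient evidence to reject the null hypothesis; the result is statistically significant at the 0.05 level.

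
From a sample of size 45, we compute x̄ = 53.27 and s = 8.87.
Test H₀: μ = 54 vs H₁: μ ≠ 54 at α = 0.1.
One-sample t-test:
H₀: μ = 54
H₁: μ ≠ 54
df = n - 1 = 44
t = (x̄ - μ₀) / (s/√n) = (53.27 - 54) / (8.87/√45) = -0.552
p-value = 0.5837

Since p-value > α = 0.1, we fail to reject H₀.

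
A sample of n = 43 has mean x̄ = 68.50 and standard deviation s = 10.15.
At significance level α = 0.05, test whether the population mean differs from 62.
One-sample t-test:
H₀: μ = 62
H₁: μ ≠ 62
df = n - 1 = 42
t = (x̄ - μ₀) / (s/√n) = (68.50 - 62) / (10.15/√43) = 4.199
p-value = 0.0001

Since p-value < α = 0.05, we reject H₀.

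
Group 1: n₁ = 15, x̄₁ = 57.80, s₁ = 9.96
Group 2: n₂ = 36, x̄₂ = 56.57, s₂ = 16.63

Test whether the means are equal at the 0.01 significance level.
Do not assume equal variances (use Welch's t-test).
Welch's two-sample t-test:
H₀: μ₁ = μ₂
H₁: μ₁ ≠ μ₂
s₁²/n₁ = 9.96²/15 = 6.6134,  s₂²/n₂ = 16.63²/36 = 7.6821
SE = √(s₁²/n₁ + s₂²/n₂) = √(6.6134 + 7.6821) = 3.7809
df (Welch-Satterthwaite) = (s₁²/n₁ + s₂²/n₂)² / [(s₁²/n₁)²/(n₁-1) + (s₂²/n₂)²/(n₂-1)] ≈ 42.48
t = (x̄₁ - x̄₂) / SE = (57.80 - 56.57) / 3.7809 = 1.23 / 3.7809 = 0.325
p-value = 0.7465

Since p-value > α = 0.01, we fail to reject H₀.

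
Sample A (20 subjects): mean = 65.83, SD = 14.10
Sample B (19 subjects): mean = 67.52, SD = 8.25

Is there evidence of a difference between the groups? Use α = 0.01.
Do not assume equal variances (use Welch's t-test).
Welch's two-sample t-test:
H₀: μ₁ = μ₂
H₁: μ₁ ≠ μ₂
s₁²/n₁ = 14.10²/20 = 9.9405,  s₂²/n₂ = 8.25²/19 = 3.5822
SE = √(s₁²/n₁ + s₂²/n₂) = √(9.9405 + 3.5822) = 3.6773
df (Welch-Satterthwaite) = (s₁²/n₁ + s₂²/n₂)² / [(s₁²/n₁)²/(n₁-1) + (s₂²/n₂)²/(n₂-1)] ≈ 30.92
t = (x̄₁ - x̄₂) / SE = (65.83 - 67.52) / 3.6773 = -1.69 / 3.6773 = -0.460
p-value = 0.6490

Since p-value > α = 0.01, we fail to reject H₀.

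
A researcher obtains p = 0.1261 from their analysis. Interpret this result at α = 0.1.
Since p = 0.1261 > α = 0.1, fail to reject H₀.
There is insufficient evidence to reject the null hypothesis; the result is not statistically significant at the 0.1 level.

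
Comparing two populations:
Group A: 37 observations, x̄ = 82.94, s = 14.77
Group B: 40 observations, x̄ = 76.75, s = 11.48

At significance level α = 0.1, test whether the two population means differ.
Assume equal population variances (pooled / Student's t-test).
Student's two-sample t-test (equal variances):
H₀: μ₁ = μ₂
H₁: μ₁ ≠ μ₂
df = n₁ + n₂ - 2 = 75
Pooled variance s_p² = [(n₁-1)s₁² + (n₂-1)s₂²] / (n₁ + n₂ - 2) = [(36)(14.77²) + (39)(11.48²)] / 75 = 173.2444
SE = √(s_p²(1/n₁ + 1/n₂)) = √(173.2444 × (1/37 + 1/40)) = 3.0022
t = (x̄₁ - x̄₂) / SE = (82.94 - 76.75) / 3.0022 = 6.19 / 3.0022 = 2.062
p-value = 0.0427

Since p-value < α = 0.1, we reject H₀.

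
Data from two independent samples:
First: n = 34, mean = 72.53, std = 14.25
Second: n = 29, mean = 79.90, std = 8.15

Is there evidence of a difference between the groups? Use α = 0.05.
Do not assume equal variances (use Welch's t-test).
Welch's two-sample t-test:
H₀: μ₁ = μ₂
H₁: μ₁ ≠ μ₂
s₁²/n₁ = 14.25²/34 = 5.9724,  s₂²/n₂ = 8.15²/29 = 2.2904
SE = √(s₁²/n₁ + s₂²/n₂) = √(5.9724 + 2.2904) = 2.8745
df (Welch-Satterthwaite) = (s₁²/n₁ + s₂²/n₂)² / [(s₁²/n₁)²/(n₁-1) + (s₂²/n₂)²/(n₂-1)] ≈ 53.83
t = (x̄₁ - x̄₂) / SE = (72.53 - 79.90) / 2.8745 = -7.37 / 2.8745 = -2.564
p-value = 0.0132

Since p-value < α = 0.05, we reject H₀.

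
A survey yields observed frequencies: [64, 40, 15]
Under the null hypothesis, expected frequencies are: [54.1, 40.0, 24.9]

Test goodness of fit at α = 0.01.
Chi-square goodness of fit test:
H₀: observed counts match expected distribution
H₁: observed counts differ from expected distribution
df = k - 1 = 2
χ² = Σ(O - E)²/E
   = (64 - 54.1)²/54.1 + (40 - 40.0)²/40.0 + (15 - 24.9)²/24.9
   = 1.812 + 0.000 + 3.936
   = 5.75
p-value = 0.0565

Since p-value > α = 0.01, we fail to reject H₀.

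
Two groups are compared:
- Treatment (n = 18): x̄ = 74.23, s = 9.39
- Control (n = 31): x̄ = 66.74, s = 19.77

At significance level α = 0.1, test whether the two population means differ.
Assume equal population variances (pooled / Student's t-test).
Student's two-sample t-test (equal variances):
H₀: μ₁ = μ₂
H₁: μ₁ ≠ μ₂
df = n₁ + n₂ - 2 = 47
Pooled variance s_p² = [(n₁-1)s₁² + (n₂-1)s₂²] / (n₁ + n₂ - 2) = [(17)(9.39²) + (30)(19.77²)] / 47 = 281.3726
SE = √(s_p²(1/n₁ + 1/n₂)) = √(281.3726 × (1/18 + 1/31)) = 4.9707
t = (x̄₁ - x̄₂) / SE = (74.23 - 66.74) / 4.9707 = 7.49 / 4.9707 = 1.507
p-value = 0.1386

Since p-value > α = 0.1, we fail to reject H₀.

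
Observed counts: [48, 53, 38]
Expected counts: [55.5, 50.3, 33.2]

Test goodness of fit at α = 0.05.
Chi-square goodness of fit test:
H₀: observed counts match expected distribution
H₁: observed counts differ from expected distribution
df = k - 1 = 2
χ² = Σ(O - E)²/E
   = (48 - 55.5)²/55.5 + (53 - 50.3)²/50.3 + (38 - 33.2)²/33.2
   = 1.014 + 0.145 + 0.694
   = 1.85
p-value = 0.3961

Since p-value > α = 0.05, we fail to reject H₀.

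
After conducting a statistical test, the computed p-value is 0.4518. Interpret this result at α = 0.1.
Since p = 0.4518 > α = 0.1, fail to reject H₀.
There is insufficient evidence to reject the null hypothesis; the result is not statistically significant at the 0.1 level.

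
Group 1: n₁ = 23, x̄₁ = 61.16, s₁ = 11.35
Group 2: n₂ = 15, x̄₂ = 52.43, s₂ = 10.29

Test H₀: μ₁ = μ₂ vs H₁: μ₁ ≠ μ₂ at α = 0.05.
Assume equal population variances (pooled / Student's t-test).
Student's two-sample t-test (equal variances):
H₀: μ₁ = μ₂
H₁: μ₁ ≠ μ₂
df = n₁ + n₂ - 2 = 36
Pooled variance s_p² = [(n₁-1)s₁² + (n₂-1)s₂²] / (n₁ + n₂ - 2) = [(22)(11.35²) + (14)(10.29²)] / 36 = 119.9020
SE = √(s_p²(1/n₁ + 1/n₂)) = √(119.9020 × (1/23 + 1/15)) = 3.6341
t = (x̄₁ - x̄₂) / SE = (61.16 - 52.43) / 3.6341 = 8.73 / 3.6341 = 2.402
p-value = 0.0216

Since p-value < α = 0.05, we reject H₀.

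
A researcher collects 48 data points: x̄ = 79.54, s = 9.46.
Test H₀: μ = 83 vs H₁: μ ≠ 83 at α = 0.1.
One-sample t-test:
H₀: μ = 83
H₁: μ ≠ 83
df = n - 1 = 47
t = (x̄ - μ₀) / (s/√n) = (79.54 - 83) / (9.46/√48) = -2.534
p-value = 0.0147

Since p-value < α = 0.1, we reject H₀.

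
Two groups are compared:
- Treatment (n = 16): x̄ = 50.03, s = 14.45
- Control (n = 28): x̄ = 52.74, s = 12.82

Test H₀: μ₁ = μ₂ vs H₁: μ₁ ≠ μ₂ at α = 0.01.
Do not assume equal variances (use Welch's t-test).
Welch's two-sample t-test:
H₀: μ₁ = μ₂
H₁: μ₁ ≠ μ₂
s₁²/n₁ = 14.45²/16 = 13.0502,  s₂²/n₂ = 12.82²/28 = 5.8697
SE = √(s₁²/n₁ + s₂²/n₂) = √(13.0502 + 5.8697) = 4.3497
df (Welch-Satterthwaite) = (s₁²/n₁ + s₂²/n₂)² / [(s₁²/n₁)²/(n₁-1) + (s₂²/n₂)²/(n₂-1)] ≈ 28.34
t = (x̄₁ - x̄₂) / SE = (50.03 - 52.74) / 4.3497 = -2.71 / 4.3497 = -0.623
p-value = 0.5382

Since p-value > α = 0.01, we fail to reject H₀.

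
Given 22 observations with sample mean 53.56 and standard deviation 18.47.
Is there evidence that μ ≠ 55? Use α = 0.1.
One-sample t-test:
H₀: μ = 55
H₁: μ ≠ 55
df = n - 1 = 21
t = (x̄ - μ₀) / (s/√n) = (53.56 - 55) / (18.47/√22) = -0.366
p-value = 0.7183

Since p-value > α = 0.1, we fail to reject H₀.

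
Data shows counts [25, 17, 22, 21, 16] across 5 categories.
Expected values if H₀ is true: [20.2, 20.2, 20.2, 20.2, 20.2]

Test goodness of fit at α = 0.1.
Chi-square goodness of fit test:
H₀: observed counts match expected distribution
H₁: observed counts differ from expected distribution
df = k - 1 = 4
χ² = Σ(O - E)²/E
   = (25 - 20.2)²/20.2 + (17 - 20.2)²/20.2 + (22 - 20.2)²/20.2 + (21 - 20.2)²/20.2 + (16 - 20.2)²/20.2
   = 1.141 + 0.507 + 0.160 + 0.032 + 0.873
   = 2.71
p-value = 0.6070

Since p-value > α = 0.1, we fail to reject H₀.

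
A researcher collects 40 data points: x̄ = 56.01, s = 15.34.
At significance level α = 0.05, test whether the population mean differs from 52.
One-sample t-test:
H₀: μ = 52
H₁: μ ≠ 52
df = n - 1 = 39
t = (x̄ - μ₀) / (s/√n) = (56.01 - 52) / (15.34/√40) = 1.653
p-value = 0.1063

Since p-value > α = 0.05, we fail to reject H₀.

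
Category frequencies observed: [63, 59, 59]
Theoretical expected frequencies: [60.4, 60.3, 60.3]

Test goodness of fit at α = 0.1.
Chi-square goodness of fit test:
H₀: observed counts match expected distribution
H₁: observed counts differ from expected distribution
df = k - 1 = 2
χ² = Σ(O - E)²/E
   = (63 - 60.4)²/60.4 + (59 - 60.3)²/60.3 + (59 - 60.3)²/60.3
   = 0.112 + 0.028 + 0.028
   = 0.17
p-value = 0.9194

Since p-value > α = 0.1, we fail to reject H₀.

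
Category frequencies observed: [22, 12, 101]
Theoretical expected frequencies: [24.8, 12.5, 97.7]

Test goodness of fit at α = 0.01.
Chi-square goodness of fit test:
H₀: observed counts match expected distribution
H₁: observed counts differ from expected distribution
df = k - 1 = 2
χ² = Σ(O - E)²/E
   = (22 - 24.8)²/24.8 + (12 - 12.5)²/12.5 + (101 - 97.7)²/97.7
   = 0.316 + 0.020 + 0.111
   = 0.45
p-value = 0.7995

Since p-value > α = 0.01, we fail to reject H₀.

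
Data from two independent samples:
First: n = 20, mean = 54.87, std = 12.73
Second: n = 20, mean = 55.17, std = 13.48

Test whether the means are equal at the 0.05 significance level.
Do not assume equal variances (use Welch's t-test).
Welch's two-sample t-test:
H₀: μ₁ = μ₂
H₁: μ₁ ≠ μ₂
s₁²/n₁ = 12.73²/20 = 8.1026,  s₂²/n₂ = 13.48²/20 = 9.0855
SE = √(s₁²/n₁ + s₂²/n₂) = √(8.1026 + 9.0855) = 4.1459
df (Welch-Satterthwaite) = (s₁²/n₁ + s₂²/n₂)² / [(s₁²/n₁)²/(n₁-1) + (s₂²/n₂)²/(n₂-1)] ≈ 37.88
t = (x̄₁ - x̄₂) / SE = (54.87 - 55.17) / 4.1459 = -0.30 / 4.1459 = -0.072
p-value = 0.9427

Since p-value > α = 0.05, we fail to reject H₀.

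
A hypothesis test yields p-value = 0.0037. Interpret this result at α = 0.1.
Since p = 0.0037 < α = 0.1, reject H₀.
There is sufficient evidence to reject the null hypothesis; the result is statistically significant at the 0.1 level.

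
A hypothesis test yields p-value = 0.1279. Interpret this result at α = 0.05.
Since p = 0.1279 > α = 0.05, fail to reject H₀.
There is insufficient evidence to reject the null hypothesis; the result is not statistically significant at the 0.05 level.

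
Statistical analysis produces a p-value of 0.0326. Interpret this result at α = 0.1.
Since p = 0.0326 < α = 0.1, reject H₀.
There is sufficient evidence to reject the null hypothesis; the result is statistically significant at the 0.1 level.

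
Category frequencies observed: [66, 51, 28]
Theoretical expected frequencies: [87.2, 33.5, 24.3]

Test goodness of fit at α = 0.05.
Chi-square goodness of fit test:
H₀: observed counts match expected distribution
H₁: observed counts differ from expected distribution
df = k - 1 = 2
χ² = Σ(O - E)²/E
   = (66 - 87.2)²/87.2 + (51 - 33.5)²/33.5 + (28 - 24.3)²/24.3
   = 5.154 + 9.142 + 0.563
   = 14.86
p-value = 0.0006

Since p-value < α = 0.05, we reject H₀.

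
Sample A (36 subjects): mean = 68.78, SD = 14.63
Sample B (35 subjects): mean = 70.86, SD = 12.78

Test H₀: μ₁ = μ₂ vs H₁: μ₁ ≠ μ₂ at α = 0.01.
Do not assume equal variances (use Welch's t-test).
Welch's two-sample t-test:
H₀: μ₁ = μ₂
H₁: μ₁ ≠ μ₂
s₁²/n₁ = 14.63²/36 = 5.9455,  s₂²/n₂ = 12.78²/35 = 4.6665
SE = √(s₁²/n₁ + s₂²/n₂) = √(5.9455 + 4.6665) = 3.2576
df (Welch-Satterthwaite) = (s₁²/n₁ + s₂²/n₂)² / [(s₁²/n₁)²/(n₁-1) + (s₂²/n₂)²/(n₂-1)] ≈ 68.23
t = (x̄₁ - x̄₂) / SE = (68.78 - 70.86) / 3.2576 = -2.08 / 3.2576 = -0.639
p-value = 0.5253

Since p-value > α = 0.01, we fail to reject H₀.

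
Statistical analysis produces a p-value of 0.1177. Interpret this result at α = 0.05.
Since p = 0.1177 > α = 0.05, fail to reject H₀.
There is insufficient evidence to reject the null hypothesis; the result is not statistically significant at the 0.05 level.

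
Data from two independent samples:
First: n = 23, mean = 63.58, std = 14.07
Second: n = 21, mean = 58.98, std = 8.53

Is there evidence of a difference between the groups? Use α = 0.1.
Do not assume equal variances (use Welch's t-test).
Welch's two-sample t-test:
H₀: μ₁ = μ₂
H₁: μ₁ ≠ μ₂
s₁²/n₁ = 14.07²/23 = 8.6072,  s₂²/n₂ = 8.53²/21 = 3.4648
SE = √(s₁²/n₁ + s₂²/n₂) = √(8.6072 + 3.4648) = 3.4745
df (Welch-Satterthwaite) = (s₁²/n₁ + s₂²/n₂)² / [(s₁²/n₁)²/(n₁-1) + (s₂²/n₂)²/(n₂-1)] ≈ 36.73
t = (x̄₁ - x̄₂) / SE = (63.58 - 58.98) / 3.4745 = 4.60 / 3.4745 = 1.324
p-value = 0.1937

Since p-value > α = 0.1, we fail to reject H₀.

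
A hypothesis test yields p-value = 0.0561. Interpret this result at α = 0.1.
Since p = 0.0561 < α = 0.1, reject H₀.
There is sufficient evidence to reject the null hypothesis; the result is statistically significant at the 0.1 level.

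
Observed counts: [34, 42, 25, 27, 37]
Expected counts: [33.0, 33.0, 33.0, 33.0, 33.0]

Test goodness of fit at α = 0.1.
Chi-square goodness of fit test:
H₀: observed counts match expected distribution
H₁: observed counts differ from expected distribution
df = k - 1 = 4
χ² = Σ(O - E)²/E
   = (34 - 33.0)²/33.0 + (42 - 33.0)²/33.0 + (25 - 33.0)²/33.0 + (27 - 33.0)²/33.0 + (37 - 33.0)²/33.0
   = 0.030 + 2.455 + 1.939 + 1.091 + 0.485
   = 6.00
p-value = 0.1991

Since p-value > α = 0.1, we fail to reject H₀.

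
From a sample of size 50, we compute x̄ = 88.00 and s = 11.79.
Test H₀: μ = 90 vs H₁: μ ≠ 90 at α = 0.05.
One-sample t-test:
H₀: μ = 90
H₁: μ ≠ 90
df = n - 1 = 49
t = (x̄ - μ₀) / (s/√n) = (88.00 - 90) / (11.79/√50) = -1.200
p-value = 0.2361

Since p-value > α = 0.05, we fail to reject H₀.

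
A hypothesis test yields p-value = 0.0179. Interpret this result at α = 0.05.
Since p = 0.0179 < α = 0.05, reject H₀.
There is sufficient evidence to reject the null hypothesis; the result is statistically significant at the 0.05 level.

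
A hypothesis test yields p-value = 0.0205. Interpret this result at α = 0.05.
Since p = 0.0205 < α = 0.05, reject H₀.
There is sufficient evidence to reject the null hypothesis; the result is statistically significant at the 0.05 level.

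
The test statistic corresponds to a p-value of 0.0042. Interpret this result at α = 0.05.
Since p = 0.0042 < α = 0.05, reject H₀.
There is sufficient evidence to reject the null hypothesis; the result is statistically significant at the 0.05 level.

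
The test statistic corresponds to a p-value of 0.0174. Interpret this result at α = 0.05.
Since p = 0.0174 < α = 0.05, reject H₀.
There is sufficient evidence to reject the null hypothesis; the result is statistically significant at the 0.05 level.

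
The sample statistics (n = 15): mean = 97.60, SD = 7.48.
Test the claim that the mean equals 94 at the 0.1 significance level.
One-sample t-test:
H₀: μ = 94
H₁: μ ≠ 94
df = n - 1 = 14
t = (x̄ - μ₀) / (s/√n) = (97.60 - 94) / (7.48/√15) = 1.864
p-value = 0.0834

Since p-value < α = 0.1, we reject H₀.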